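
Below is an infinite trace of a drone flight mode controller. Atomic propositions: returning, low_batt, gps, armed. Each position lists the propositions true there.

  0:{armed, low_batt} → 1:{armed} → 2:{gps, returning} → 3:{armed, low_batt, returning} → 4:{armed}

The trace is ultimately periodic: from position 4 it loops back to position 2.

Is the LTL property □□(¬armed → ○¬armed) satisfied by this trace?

Does not hold

□(¬armed → ○¬armed) must hold at every position from 0 onward. It fails at position 0, so □□(¬armed → ○¬armed) is false.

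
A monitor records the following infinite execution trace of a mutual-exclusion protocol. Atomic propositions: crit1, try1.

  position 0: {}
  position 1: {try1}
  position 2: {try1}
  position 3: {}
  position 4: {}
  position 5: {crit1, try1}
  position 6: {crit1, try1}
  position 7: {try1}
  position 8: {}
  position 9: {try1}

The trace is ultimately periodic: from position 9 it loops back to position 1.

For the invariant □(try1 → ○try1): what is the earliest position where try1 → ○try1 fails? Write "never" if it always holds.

2

Check try1 → ○try1 at each position in order: 0 ✓, 1 ✓.
At position 2 the labels are {try1} and the next position 3 has {}, so try1 → ○try1 is false there. This is the first violation.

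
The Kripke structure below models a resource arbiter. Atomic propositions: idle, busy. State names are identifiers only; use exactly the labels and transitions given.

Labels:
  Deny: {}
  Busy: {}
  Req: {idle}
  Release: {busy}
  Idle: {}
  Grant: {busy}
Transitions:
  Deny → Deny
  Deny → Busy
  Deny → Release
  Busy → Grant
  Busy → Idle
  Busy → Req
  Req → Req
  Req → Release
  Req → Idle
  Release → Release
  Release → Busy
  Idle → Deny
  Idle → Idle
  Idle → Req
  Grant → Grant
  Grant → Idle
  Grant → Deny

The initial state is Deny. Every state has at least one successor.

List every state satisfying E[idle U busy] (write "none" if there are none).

{Req, Release, Grant}

States satisfying idle: {Req}.
States satisfying busy: {Release, Grant}.
States satisfying E[idle U busy]: {Req, Release, Grant}.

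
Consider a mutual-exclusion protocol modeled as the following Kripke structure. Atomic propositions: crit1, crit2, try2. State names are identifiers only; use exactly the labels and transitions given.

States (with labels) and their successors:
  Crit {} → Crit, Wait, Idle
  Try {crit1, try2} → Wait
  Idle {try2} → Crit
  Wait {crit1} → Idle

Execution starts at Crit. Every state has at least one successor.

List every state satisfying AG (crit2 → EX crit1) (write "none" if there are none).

States satisfying crit2 → EX crit1: {Crit, Try, Idle, Wait}.
States satisfying AG (crit2 → EX crit1): {Crit, Try, Idle, Wait}.

{Crit, Try, Idle, Wait}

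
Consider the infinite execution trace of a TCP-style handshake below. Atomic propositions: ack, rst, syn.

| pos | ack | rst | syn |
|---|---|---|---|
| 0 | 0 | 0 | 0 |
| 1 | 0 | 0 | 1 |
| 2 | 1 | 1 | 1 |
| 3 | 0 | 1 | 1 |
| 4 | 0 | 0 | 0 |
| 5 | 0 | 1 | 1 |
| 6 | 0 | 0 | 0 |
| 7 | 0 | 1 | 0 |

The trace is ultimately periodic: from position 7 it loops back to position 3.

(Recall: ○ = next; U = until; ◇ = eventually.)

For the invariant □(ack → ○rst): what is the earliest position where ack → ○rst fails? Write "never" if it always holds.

ack → ○rst holds at every position 0..7, and those are all the positions the trace ever visits, so the invariant □(ack → ○rst) is never violated.

never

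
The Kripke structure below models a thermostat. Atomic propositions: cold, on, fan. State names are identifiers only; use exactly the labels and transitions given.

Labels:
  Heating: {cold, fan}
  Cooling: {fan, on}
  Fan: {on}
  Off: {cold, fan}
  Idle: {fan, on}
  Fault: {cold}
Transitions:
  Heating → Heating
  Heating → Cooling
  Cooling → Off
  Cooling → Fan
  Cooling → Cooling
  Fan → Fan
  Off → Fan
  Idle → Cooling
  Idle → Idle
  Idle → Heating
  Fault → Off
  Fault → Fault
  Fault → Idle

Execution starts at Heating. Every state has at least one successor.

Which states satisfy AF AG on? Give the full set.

States satisfying AG on: {Fan}.
States satisfying AF AG on: {Fan, Off}.

{Fan, Off}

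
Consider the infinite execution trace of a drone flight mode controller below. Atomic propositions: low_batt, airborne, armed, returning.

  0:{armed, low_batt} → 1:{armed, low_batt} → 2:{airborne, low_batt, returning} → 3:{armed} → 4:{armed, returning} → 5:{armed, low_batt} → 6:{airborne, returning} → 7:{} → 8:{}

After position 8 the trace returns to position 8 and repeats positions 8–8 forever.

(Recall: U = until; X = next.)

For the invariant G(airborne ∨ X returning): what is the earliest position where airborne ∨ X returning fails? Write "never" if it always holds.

0

At position 0 the labels are {armed, low_batt} and the next position 1 has {armed, low_batt}, so airborne ∨ X returning is false there. This is the first violation.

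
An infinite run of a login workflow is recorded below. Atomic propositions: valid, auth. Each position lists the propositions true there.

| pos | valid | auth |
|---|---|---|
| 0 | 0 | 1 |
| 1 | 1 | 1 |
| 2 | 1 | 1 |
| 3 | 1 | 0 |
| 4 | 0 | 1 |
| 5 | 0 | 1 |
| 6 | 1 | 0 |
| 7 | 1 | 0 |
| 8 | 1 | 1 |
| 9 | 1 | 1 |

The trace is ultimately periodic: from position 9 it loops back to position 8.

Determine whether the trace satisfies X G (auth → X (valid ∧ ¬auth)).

Violated

The position after 0 is 1; G (auth → X (valid ∧ ¬auth)) is false there.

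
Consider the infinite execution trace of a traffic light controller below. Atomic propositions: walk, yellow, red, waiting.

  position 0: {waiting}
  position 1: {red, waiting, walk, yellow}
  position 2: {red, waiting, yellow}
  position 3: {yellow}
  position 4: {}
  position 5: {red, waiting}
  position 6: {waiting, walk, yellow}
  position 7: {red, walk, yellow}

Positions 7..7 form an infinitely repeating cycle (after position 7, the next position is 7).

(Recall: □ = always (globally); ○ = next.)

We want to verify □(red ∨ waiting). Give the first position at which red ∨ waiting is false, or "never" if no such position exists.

3

Check red ∨ waiting at each position in order: 0 ✓, 1 ✓, 2 ✓.
At position 3 the labels are {yellow}, so red ∨ waiting is false there. This is the first violation.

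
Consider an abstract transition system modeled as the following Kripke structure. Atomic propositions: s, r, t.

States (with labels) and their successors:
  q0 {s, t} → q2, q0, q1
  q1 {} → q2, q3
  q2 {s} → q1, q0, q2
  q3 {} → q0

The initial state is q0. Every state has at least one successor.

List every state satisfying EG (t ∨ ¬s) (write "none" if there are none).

States satisfying t ∨ ¬s: {q0, q1, q3}.
States satisfying EG (t ∨ ¬s): {q0, q1, q3}.

{q0, q1, q3}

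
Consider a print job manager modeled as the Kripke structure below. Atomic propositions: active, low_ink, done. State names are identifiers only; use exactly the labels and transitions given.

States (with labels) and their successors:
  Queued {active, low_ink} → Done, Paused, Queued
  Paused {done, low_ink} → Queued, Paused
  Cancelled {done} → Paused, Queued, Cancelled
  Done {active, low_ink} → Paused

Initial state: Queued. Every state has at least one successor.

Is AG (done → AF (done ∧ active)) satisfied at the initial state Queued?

Does not hold

States satisfying done → AF (done ∧ active): {Queued, Done}.
States satisfying AG (done → AF (done ∧ active)): ∅.
Paused is reachable from Queued and violates done → AF (done ∧ active), so AG fails at Queued.
Queued ∉ Sat(AG (done → AF (done ∧ active))).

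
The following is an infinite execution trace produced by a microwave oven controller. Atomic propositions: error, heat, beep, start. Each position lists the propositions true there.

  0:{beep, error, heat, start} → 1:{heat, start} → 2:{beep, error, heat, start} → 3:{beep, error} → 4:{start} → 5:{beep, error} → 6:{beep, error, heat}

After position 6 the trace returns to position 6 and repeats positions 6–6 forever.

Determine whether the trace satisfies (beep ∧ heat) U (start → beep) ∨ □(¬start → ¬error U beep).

Satisfied

Walking from position 0: start → beep first holds at position 0, and beep ∧ heat holds at every earlier position along the way, so (beep ∧ heat) U (start → beep) holds.
¬start → ¬error U beep holds at every position 0..6, and those are all positions ever visited, so □(¬start → ¬error U beep) holds.
Positions where ¬start holds: 3, 5, 6.
Check ¬error U beep at each: 3→ok, 5→ok, 6→ok.
At position 0: (beep ∧ heat) U (start → beep) is true; □(¬start → ¬error U beep) is true; so (beep ∧ heat) U (start → beep) ∨ □(¬start → ¬error U beep) is true.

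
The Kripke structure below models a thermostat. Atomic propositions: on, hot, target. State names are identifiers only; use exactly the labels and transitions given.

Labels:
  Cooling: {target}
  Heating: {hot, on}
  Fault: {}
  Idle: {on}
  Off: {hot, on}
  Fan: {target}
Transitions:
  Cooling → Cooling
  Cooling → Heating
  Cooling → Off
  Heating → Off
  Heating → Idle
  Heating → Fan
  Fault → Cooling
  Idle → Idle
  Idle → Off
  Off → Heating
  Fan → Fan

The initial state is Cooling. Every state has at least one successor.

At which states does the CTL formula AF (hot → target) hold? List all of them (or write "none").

States satisfying hot → target: {Cooling, Fault, Idle, Fan}.
States satisfying AF (hot → target): {Cooling, Fault, Idle, Fan}.

{Cooling, Fault, Idle, Fan}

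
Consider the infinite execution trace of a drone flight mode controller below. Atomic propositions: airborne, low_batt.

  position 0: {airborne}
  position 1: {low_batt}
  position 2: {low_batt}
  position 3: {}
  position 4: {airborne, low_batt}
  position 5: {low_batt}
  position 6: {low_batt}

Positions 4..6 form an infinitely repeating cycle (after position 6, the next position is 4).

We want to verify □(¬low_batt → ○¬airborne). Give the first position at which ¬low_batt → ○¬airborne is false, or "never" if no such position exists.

3

Check ¬low_batt → ○¬airborne at each position in order: 0 ✓, 1 ✓, 2 ✓.
At position 3 the labels are {} and the next position 4 has {airborne, low_batt}, so ¬low_batt → ○¬airborne is false there. This is the first violation.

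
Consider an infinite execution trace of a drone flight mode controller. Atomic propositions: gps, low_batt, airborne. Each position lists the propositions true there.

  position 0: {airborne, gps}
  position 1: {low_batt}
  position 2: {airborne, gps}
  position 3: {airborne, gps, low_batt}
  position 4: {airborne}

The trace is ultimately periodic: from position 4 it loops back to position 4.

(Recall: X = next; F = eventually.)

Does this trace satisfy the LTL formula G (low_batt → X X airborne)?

Yes

low_batt → X X airborne holds at every position 0..4, and those are all positions ever visited, so G (low_batt → X X airborne) holds.
Positions where low_batt holds: 1, 3.
Check X X airborne at each: 1→ok, 3→ok.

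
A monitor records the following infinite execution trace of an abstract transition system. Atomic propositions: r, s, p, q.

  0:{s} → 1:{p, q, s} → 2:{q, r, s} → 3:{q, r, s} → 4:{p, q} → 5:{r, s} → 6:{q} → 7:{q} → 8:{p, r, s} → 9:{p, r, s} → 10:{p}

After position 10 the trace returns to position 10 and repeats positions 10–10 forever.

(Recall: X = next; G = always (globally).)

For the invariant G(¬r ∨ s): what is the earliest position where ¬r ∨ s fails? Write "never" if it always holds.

¬r ∨ s holds at every position 0..10, and those are all the positions the trace ever visits, so the invariant G(¬r ∨ s) is never violated.

never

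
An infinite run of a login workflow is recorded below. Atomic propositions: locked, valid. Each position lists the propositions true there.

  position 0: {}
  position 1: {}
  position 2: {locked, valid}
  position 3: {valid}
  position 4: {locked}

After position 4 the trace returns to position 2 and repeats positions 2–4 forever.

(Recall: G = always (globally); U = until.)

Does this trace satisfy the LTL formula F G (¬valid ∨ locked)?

No

G (¬valid ∨ locked) is false at every position 0..4, so it never becomes true and F G (¬valid ∨ locked) fails.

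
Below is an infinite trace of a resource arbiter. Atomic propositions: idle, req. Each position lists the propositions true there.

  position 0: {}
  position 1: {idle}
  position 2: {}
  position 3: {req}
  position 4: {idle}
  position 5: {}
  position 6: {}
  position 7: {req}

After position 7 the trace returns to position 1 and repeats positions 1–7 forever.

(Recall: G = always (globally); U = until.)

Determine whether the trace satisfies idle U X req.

Walking from position 0: at position 0, X req has not yet held and idle fails, so idle U X req is false.

No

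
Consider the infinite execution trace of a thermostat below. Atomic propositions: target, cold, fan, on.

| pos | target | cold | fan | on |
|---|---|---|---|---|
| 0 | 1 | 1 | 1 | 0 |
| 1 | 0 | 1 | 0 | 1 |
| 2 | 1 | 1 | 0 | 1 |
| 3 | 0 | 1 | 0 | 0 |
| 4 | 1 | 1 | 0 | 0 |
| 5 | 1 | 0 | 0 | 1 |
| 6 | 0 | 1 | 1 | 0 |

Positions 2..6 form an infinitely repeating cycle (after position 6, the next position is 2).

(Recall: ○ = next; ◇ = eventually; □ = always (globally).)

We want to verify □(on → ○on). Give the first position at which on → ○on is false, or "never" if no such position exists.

2

Check on → ○on at each position in order: 0 ✓, 1 ✓.
At position 2 the labels are {cold, on, target} and the next position 3 has {cold}, so on → ○on is false there. This is the first violation.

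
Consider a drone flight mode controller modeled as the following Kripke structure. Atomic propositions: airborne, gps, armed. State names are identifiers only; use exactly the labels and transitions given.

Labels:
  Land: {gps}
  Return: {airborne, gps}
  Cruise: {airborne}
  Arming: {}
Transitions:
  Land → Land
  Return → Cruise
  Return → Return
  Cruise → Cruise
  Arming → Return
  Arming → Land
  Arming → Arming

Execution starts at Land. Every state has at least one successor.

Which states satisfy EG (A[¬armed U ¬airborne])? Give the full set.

{Land, Arming}

States satisfying A[¬armed U ¬airborne]: {Land, Arming}.
States satisfying EG (A[¬armed U ¬airborne]): {Land, Arming}.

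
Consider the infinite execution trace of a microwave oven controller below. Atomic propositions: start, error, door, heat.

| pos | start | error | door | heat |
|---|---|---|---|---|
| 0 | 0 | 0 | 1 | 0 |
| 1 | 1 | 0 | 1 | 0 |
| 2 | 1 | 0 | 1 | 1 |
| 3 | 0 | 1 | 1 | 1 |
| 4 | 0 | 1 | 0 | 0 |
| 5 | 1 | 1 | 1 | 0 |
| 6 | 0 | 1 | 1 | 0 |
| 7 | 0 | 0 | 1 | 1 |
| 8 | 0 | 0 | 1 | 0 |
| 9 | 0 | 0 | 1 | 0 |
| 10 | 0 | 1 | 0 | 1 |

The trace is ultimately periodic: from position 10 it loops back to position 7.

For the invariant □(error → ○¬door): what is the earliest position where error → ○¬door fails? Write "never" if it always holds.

Check error → ○¬door at each position in order: 0 ✓, 1 ✓, 2 ✓, 3 ✓.
At position 4 the labels are {error} and the next position 5 has {door, error, start}, so error → ○¬door is false there. This is the first violation.

4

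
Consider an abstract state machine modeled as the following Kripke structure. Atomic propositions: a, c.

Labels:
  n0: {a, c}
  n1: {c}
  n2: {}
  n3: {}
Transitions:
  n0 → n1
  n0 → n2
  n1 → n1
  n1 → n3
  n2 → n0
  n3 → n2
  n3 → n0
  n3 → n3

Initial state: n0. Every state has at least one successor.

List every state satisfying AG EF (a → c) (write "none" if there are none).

States satisfying EF (a → c): {n0, n1, n2, n3}.
States satisfying AG EF (a → c): {n0, n1, n2, n3}.

{n0, n1, n2, n3}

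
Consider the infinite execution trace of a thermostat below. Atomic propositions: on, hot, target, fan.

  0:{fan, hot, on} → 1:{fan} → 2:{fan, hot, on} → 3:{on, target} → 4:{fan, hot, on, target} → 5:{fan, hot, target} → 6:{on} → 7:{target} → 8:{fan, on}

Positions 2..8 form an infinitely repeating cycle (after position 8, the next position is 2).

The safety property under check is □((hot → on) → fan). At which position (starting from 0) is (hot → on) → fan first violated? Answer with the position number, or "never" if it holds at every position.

Check (hot → on) → fan at each position in order: 0 ✓, 1 ✓, 2 ✓.
At position 3 the labels are {on, target}, so (hot → on) → fan is false there. This is the first violation.

3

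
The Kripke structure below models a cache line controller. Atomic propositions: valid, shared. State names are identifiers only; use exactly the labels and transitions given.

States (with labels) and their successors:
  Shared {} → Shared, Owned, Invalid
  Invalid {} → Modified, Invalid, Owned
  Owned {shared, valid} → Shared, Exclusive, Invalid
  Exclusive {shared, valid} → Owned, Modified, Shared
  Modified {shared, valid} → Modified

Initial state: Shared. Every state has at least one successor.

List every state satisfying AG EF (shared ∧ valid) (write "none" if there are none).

States satisfying EF (shared ∧ valid): {Shared, Invalid, Owned, Exclusive, Modified}.
States satisfying AG EF (shared ∧ valid): {Shared, Invalid, Owned, Exclusive, Modified}.

{Shared, Invalid, Owned, Exclusive, Modified}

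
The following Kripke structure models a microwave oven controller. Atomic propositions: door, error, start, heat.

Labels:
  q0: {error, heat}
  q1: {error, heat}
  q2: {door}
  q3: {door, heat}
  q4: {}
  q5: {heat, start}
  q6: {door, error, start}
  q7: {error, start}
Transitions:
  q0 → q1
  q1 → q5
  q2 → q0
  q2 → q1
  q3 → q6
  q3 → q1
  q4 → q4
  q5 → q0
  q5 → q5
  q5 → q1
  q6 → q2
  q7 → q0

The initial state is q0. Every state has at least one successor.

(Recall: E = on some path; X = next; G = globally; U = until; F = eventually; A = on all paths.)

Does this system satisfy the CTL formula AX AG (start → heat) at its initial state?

States satisfying AG (start → heat): {q0, q1, q2, q4, q5}.
States satisfying AX AG (start → heat): {q0, q1, q2, q4, q5, q6, q7}.
q0 ∈ Sat(AX AG (start → heat)).

Holds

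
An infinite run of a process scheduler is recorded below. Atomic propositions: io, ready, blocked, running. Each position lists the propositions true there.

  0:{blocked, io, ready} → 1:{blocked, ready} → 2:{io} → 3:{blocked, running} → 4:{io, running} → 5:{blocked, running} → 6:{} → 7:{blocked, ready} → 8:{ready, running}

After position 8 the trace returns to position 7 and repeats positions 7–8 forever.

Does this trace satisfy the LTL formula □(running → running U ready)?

No

running → running U ready must hold at every position from 0 onward. It fails at position 3, so □(running → running U ready) is false.
Positions where running holds: 3, 4, 5, 8.
Check running U ready at each: 3→fails, 4→fails, 5→fails, 8→ok.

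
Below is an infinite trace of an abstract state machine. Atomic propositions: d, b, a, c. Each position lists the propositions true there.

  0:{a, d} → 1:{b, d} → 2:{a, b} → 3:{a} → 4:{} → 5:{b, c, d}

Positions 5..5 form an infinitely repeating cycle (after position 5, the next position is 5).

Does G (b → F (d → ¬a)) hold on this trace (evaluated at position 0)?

b → F (d → ¬a) holds at every position 0..5, and those are all positions ever visited, so G (b → F (d → ¬a)) holds.
Positions where b holds: 1, 2, 5.
Check F (d → ¬a) at each: 1→ok, 2→ok, 5→ok.

Holds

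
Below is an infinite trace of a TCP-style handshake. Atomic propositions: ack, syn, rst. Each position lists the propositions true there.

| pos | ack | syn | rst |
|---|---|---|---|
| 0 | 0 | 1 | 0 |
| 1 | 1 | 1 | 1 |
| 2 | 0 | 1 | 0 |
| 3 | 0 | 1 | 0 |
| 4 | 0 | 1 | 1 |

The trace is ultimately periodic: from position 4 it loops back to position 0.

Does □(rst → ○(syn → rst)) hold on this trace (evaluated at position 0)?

Does not hold

rst → ○(syn → rst) must hold at every position from 0 onward. It fails at position 1, so □(rst → ○(syn → rst)) is false.
Positions where rst holds: 1, 4.
Check ○(syn → rst) at each: 1→fails, 4→fails.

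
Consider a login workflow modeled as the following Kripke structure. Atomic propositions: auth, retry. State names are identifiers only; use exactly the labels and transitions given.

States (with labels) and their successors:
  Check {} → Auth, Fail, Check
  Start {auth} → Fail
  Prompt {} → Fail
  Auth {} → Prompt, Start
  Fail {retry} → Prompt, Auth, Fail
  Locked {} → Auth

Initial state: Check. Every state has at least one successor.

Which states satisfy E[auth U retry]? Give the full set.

States satisfying auth: {Start}.
States satisfying retry: {Fail}.
States satisfying E[auth U retry]: {Start, Fail}.

{Start, Fail}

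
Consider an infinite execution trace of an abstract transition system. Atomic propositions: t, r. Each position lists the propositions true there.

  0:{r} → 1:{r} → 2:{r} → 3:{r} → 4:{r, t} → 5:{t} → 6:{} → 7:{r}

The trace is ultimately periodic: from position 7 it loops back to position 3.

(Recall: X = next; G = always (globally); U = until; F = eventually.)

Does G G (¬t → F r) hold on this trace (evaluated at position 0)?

Yes

G (¬t → F r) holds at every position 0..7, and those are all positions ever visited, so G G (¬t → F r) holds.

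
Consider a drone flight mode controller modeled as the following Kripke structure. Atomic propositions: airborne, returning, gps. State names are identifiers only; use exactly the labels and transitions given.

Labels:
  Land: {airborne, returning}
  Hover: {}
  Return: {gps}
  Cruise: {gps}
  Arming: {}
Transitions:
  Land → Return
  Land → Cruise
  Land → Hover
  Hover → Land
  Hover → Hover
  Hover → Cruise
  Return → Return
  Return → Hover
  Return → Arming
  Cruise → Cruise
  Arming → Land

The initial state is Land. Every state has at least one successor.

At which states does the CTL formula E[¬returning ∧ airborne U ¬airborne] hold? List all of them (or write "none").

States satisfying ¬returning ∧ airborne: ∅.
States satisfying ¬airborne: {Hover, Return, Cruise, Arming}.
States satisfying E[¬returning ∧ airborne U ¬airborne]: {Hover, Return, Cruise, Arming}.

{Hover, Return, Cruise, Arming}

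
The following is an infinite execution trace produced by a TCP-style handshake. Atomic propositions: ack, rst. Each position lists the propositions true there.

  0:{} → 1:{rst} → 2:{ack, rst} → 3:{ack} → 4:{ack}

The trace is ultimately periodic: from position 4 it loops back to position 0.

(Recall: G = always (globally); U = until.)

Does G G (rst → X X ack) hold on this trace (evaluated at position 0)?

G (rst → X X ack) holds at every position 0..4, and those are all positions ever visited, so G G (rst → X X ack) holds.

Satisfied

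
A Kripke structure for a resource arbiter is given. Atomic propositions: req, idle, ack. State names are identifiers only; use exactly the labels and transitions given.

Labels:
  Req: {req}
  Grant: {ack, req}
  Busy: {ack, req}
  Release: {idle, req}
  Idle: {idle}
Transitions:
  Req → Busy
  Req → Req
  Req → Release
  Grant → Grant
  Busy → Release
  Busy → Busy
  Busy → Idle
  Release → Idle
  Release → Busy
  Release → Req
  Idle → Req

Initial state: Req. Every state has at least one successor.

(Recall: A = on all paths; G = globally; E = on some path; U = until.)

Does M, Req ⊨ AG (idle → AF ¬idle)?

Satisfied

States satisfying idle → AF ¬idle: {Req, Grant, Busy, Release, Idle}.
States satisfying AG (idle → AF ¬idle): {Req, Grant, Busy, Release, Idle}.
Every state reachable from Req satisfies idle → AF ¬idle.
Req ∈ Sat(AG (idle → AF ¬idle)).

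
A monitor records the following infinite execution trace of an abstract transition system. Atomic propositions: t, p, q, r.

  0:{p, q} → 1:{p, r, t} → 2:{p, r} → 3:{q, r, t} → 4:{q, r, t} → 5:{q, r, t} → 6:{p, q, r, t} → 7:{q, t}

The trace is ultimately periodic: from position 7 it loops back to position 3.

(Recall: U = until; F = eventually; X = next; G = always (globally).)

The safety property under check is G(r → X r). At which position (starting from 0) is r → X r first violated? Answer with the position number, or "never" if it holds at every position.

Check r → X r at each position in order: 0 ✓, 1 ✓, 2 ✓, 3 ✓, 4 ✓, 5 ✓.
At position 6 the labels are {p, q, r, t} and the next position 7 has {q, t}, so r → X r is false there. This is the first violation.

6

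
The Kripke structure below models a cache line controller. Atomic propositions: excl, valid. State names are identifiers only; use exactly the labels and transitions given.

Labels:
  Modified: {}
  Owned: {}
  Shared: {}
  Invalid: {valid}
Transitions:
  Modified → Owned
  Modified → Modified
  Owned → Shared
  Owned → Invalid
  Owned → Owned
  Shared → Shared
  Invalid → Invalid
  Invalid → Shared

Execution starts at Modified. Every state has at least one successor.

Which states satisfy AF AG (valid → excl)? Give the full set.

{Shared}

States satisfying AG (valid → excl): {Shared}.
States satisfying AF AG (valid → excl): {Shared}.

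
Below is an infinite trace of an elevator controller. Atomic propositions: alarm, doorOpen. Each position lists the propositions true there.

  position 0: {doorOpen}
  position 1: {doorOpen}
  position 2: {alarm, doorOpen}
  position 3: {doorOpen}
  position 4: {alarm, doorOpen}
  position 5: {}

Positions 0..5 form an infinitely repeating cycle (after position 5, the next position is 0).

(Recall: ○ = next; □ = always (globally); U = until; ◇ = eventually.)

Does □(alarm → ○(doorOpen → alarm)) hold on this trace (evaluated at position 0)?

alarm → ○(doorOpen → alarm) must hold at every position from 0 onward. It fails at position 2, so □(alarm → ○(doorOpen → alarm)) is false.
Positions where alarm holds: 2, 4.
Check ○(doorOpen → alarm) at each: 2→fails, 4→ok.

No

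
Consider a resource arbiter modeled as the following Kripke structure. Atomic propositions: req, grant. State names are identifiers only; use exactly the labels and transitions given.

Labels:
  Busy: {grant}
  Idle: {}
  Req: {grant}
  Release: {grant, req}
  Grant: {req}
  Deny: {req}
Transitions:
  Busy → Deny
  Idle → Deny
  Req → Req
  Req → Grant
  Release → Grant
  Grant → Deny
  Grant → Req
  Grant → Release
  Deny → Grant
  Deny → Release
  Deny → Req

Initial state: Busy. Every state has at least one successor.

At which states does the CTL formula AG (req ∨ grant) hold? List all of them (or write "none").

{Busy, Req, Release, Grant, Deny}

States satisfying req ∨ grant: {Busy, Req, Release, Grant, Deny}.
States satisfying AG (req ∨ grant): {Busy, Req, Release, Grant, Deny}.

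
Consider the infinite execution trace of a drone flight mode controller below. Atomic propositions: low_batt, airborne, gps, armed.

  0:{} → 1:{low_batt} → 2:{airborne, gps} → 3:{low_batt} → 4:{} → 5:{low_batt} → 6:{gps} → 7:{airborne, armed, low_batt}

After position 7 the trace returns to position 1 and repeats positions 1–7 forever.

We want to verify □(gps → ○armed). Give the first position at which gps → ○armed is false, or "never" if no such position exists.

2

Check gps → ○armed at each position in order: 0 ✓, 1 ✓.
At position 2 the labels are {airborne, gps} and the next position 3 has {low_batt}, so gps → ○armed is false there. This is the first violation.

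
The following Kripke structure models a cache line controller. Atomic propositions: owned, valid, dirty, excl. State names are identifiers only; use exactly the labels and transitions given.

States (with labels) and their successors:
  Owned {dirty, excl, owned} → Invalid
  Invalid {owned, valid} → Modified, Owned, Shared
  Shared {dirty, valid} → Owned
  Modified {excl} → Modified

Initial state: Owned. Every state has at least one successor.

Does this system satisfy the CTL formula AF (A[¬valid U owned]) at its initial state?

Holds

States satisfying A[¬valid U owned]: {Owned, Invalid}.
States satisfying AF (A[¬valid U owned]): {Owned, Invalid, Shared}.
Owned ∈ Sat(AF (A[¬valid U owned])).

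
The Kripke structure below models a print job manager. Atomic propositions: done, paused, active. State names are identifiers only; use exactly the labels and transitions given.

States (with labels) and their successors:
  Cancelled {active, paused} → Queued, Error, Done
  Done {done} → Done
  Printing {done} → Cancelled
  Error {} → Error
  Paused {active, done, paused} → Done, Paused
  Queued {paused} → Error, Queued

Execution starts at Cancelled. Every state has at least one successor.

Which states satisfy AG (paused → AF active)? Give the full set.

States satisfying paused → AF active: {Cancelled, Done, Printing, Error, Paused}.
States satisfying AG (paused → AF active): {Done, Error, Paused}.

{Done, Error, Paused}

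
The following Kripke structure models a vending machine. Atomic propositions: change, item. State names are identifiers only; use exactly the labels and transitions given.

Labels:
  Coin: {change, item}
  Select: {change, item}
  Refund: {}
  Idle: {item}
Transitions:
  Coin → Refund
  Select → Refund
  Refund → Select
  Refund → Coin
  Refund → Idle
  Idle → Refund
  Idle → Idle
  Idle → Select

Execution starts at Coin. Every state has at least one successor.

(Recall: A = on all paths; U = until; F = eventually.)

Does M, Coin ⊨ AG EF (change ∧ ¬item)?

Does not hold

States satisfying EF (change ∧ ¬item): ∅.
States satisfying AG EF (change ∧ ¬item): ∅.
Coin is reachable from Coin and violates EF (change ∧ ¬item), so AG fails at Coin.
Coin ∉ Sat(AG EF (change ∧ ¬item)).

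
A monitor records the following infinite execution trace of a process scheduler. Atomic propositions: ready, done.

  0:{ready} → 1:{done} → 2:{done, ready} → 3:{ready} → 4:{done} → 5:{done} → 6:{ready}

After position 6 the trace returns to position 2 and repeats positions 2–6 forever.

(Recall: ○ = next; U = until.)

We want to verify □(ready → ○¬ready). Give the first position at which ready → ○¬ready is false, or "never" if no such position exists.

Check ready → ○¬ready at each position in order: 0 ✓, 1 ✓.
At position 2 the labels are {done, ready} and the next position 3 has {ready}, so ready → ○¬ready is false there. This is the first violation.

2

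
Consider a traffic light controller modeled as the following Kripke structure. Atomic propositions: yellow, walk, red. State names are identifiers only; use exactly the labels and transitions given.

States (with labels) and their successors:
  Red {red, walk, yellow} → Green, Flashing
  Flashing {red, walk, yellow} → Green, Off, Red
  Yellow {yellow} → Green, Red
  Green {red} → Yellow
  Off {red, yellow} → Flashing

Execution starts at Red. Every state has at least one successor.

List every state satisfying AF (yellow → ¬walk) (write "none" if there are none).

States satisfying yellow → ¬walk: {Yellow, Green, Off}.
States satisfying AF (yellow → ¬walk): {Yellow, Green, Off}.

{Yellow, Green, Off}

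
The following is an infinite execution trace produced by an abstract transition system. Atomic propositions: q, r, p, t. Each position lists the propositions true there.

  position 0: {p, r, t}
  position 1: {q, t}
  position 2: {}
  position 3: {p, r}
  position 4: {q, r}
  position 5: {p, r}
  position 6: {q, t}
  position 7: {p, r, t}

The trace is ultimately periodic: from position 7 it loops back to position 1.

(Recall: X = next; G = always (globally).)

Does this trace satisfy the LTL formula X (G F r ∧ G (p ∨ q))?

Violated

The position after 0 is 1; G F r ∧ G (p ∨ q) is false there.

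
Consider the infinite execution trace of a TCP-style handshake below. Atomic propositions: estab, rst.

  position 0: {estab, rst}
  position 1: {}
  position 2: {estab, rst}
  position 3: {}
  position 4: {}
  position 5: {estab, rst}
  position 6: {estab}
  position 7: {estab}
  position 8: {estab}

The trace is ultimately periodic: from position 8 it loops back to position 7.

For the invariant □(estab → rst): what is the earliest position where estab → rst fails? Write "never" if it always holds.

Check estab → rst at each position in order: 0 ✓, 1 ✓, 2 ✓, 3 ✓, 4 ✓, 5 ✓.
At position 6 the labels are {estab}, so estab → rst is false there. This is the first violation.

6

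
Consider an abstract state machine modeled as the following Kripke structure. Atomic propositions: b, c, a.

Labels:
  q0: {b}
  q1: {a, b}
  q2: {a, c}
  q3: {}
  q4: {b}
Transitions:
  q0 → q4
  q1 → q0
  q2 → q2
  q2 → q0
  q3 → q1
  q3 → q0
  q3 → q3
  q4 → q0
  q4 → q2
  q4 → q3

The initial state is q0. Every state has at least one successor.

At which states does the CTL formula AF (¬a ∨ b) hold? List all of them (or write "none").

States satisfying ¬a ∨ b: {q0, q1, q3, q4}.
States satisfying AF (¬a ∨ b): {q0, q1, q3, q4}.

{q0, q1, q3, q4}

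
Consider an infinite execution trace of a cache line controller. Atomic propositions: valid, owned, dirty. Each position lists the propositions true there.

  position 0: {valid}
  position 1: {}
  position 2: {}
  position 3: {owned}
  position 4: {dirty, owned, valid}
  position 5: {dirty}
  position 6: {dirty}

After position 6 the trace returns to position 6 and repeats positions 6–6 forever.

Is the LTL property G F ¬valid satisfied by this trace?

Yes

F ¬valid holds at every position 0..6, and those are all positions ever visited, so G F ¬valid holds.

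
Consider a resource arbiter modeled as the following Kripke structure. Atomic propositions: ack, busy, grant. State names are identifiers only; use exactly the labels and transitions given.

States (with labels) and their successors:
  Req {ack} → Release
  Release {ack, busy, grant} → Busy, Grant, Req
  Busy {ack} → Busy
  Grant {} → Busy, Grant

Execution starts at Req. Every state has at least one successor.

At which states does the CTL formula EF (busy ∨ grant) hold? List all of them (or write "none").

States satisfying busy ∨ grant: {Release}.
States satisfying EF (busy ∨ grant): {Req, Release}.

{Req, Release}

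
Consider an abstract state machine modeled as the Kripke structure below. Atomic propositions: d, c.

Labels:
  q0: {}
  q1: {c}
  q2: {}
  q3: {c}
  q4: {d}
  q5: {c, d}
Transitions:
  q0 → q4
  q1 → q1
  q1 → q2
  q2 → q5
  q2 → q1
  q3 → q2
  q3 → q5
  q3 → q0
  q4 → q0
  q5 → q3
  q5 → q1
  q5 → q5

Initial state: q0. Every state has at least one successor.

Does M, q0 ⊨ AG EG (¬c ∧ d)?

States satisfying EG (¬c ∧ d): ∅.
States satisfying AG EG (¬c ∧ d): ∅.
q0 is reachable from q0 and violates EG (¬c ∧ d), so AG fails at q0.
q0 ∉ Sat(AG EG (¬c ∧ d)).

Does not hold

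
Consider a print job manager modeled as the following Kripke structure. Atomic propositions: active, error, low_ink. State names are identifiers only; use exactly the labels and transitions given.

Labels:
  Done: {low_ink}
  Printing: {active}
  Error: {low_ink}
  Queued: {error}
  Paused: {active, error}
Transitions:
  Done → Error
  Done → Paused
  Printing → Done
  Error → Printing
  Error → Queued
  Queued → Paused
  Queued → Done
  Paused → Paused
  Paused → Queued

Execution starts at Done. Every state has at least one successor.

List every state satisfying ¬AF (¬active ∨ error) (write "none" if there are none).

States satisfying ¬active ∨ error: {Done, Error, Queued, Paused}.
States satisfying AF (¬active ∨ error): {Done, Printing, Error, Queued, Paused}.
States satisfying ¬AF (¬active ∨ error): ∅.

none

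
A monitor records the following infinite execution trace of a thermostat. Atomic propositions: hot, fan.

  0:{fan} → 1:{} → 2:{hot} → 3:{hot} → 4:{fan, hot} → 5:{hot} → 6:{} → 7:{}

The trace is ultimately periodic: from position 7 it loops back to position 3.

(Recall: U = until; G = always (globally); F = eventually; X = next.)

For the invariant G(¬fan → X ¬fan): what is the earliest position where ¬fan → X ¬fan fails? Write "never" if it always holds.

3

Check ¬fan → X ¬fan at each position in order: 0 ✓, 1 ✓, 2 ✓.
At position 3 the labels are {hot} and the next position 4 has {fan, hot}, so ¬fan → X ¬fan is false there. This is the first violation.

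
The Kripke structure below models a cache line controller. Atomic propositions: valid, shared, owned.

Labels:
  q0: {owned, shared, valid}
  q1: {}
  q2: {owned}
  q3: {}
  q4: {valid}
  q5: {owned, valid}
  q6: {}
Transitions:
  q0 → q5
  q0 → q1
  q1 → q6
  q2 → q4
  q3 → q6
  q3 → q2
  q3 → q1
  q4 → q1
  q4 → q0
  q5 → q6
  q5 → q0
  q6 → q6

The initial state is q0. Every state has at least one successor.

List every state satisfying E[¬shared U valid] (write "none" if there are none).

{q0, q2, q3, q4, q5}

States satisfying ¬shared: {q1, q2, q3, q4, q5, q6}.
States satisfying valid: {q0, q4, q5}.
States satisfying E[¬shared U valid]: {q0, q2, q3, q4, q5}.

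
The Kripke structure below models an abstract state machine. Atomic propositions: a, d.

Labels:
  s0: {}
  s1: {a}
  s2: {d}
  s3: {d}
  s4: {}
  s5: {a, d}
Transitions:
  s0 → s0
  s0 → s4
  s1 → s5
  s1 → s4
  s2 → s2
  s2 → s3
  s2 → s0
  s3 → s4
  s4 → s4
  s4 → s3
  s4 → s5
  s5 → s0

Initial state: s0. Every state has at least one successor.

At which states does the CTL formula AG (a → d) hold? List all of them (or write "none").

States satisfying a → d: {s0, s2, s3, s4, s5}.
States satisfying AG (a → d): {s0, s2, s3, s4, s5}.

{s0, s2, s3, s4, s5}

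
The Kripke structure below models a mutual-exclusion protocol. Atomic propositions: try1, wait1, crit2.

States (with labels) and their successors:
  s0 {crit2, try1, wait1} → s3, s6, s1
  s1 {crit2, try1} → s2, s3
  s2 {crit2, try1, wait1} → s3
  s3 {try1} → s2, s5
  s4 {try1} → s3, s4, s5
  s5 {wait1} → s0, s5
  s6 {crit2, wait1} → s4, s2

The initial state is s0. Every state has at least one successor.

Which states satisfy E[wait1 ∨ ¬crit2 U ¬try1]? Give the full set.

States satisfying wait1 ∨ ¬crit2: {s0, s2, s3, s4, s5, s6}.
States satisfying ¬try1: {s5, s6}.
States satisfying E[wait1 ∨ ¬crit2 U ¬try1]: {s0, s2, s3, s4, s5, s6}.

{s0, s2, s3, s4, s5, s6}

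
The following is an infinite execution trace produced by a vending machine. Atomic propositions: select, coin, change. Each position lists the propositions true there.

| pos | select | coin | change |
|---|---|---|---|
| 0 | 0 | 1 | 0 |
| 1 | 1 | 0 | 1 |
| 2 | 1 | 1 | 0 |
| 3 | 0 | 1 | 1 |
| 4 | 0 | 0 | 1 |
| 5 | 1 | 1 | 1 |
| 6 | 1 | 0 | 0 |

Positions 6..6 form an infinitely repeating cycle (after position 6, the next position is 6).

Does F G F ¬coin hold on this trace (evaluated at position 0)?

Holds

G F ¬coin holds at position 0, which is reachable from 0, so F G F ¬coin holds.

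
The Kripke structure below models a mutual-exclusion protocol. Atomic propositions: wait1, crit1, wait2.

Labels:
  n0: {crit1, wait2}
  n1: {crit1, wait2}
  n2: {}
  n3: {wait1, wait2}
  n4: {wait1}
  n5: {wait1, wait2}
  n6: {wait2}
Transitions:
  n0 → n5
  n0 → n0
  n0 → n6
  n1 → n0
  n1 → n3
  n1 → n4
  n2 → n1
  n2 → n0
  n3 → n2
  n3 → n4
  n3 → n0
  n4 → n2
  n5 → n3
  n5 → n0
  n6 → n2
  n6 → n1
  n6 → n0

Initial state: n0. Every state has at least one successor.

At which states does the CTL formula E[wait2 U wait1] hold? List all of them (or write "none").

States satisfying wait2: {n0, n1, n3, n5, n6}.
States satisfying wait1: {n3, n4, n5}.
States satisfying E[wait2 U wait1]: {n0, n1, n3, n4, n5, n6}.

{n0, n1, n3, n4, n5, n6}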